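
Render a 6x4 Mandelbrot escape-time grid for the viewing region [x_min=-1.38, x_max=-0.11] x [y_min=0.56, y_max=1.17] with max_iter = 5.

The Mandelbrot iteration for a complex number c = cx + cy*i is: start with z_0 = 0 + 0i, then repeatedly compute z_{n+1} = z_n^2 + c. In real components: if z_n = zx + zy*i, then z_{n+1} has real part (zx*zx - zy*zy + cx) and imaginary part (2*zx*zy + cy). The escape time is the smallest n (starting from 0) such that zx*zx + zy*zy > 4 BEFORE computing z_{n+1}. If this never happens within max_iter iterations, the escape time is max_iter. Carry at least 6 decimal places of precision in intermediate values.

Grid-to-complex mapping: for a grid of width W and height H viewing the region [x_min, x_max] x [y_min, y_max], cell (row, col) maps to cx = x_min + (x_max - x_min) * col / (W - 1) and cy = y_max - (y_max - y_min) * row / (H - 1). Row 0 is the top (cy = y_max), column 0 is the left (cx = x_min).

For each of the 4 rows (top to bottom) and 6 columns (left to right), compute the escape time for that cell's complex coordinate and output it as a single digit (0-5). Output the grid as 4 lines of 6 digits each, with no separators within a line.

Answer: 233334
333455
334555
345555

Derivation:
(row=0, col=0): c = -1.3800 + 1.1700i → escape time 2
(row=0, col=1): c = -1.1260 + 1.1700i → escape time 3
(row=0, col=2): c = -0.8720 + 1.1700i → escape time 3
(row=0, col=3): c = -0.6180 + 1.1700i → escape time 3
(row=0, col=4): c = -0.3640 + 1.1700i → escape time 3
(row=0, col=5): c = -0.1100 + 1.1700i → escape time 4
(row=1, col=0): c = -1.3800 + 0.9667i → escape time 3
(row=1, col=1): c = -1.1260 + 0.9667i → escape time 3
(row=1, col=2): c = -0.8720 + 0.9667i → escape time 3
(row=1, col=3): c = -0.6180 + 0.9667i → escape time 4
(row=1, col=4): c = -0.3640 + 0.9667i → escape time 5
(row=1, col=5): c = -0.1100 + 0.9667i → escape time 5
(row=2, col=0): c = -1.3800 + 0.7633i → escape time 3
(row=2, col=1): c = -1.1260 + 0.7633i → escape time 3
(row=2, col=2): c = -0.8720 + 0.7633i → escape time 4
(row=2, col=3): c = -0.6180 + 0.7633i → escape time 5
(row=2, col=4): c = -0.3640 + 0.7633i → escape time 5
(row=2, col=5): c = -0.1100 + 0.7633i → escape time 5
(row=3, col=0): c = -1.3800 + 0.5600i → escape time 3
(row=3, col=1): c = -1.1260 + 0.5600i → escape time 4
(row=3, col=2): c = -0.8720 + 0.5600i → escape time 5
(row=3, col=3): c = -0.6180 + 0.5600i → escape time 5
(row=3, col=4): c = -0.3640 + 0.5600i → escape time 5
(row=3, col=5): c = -0.1100 + 0.5600i → escape time 5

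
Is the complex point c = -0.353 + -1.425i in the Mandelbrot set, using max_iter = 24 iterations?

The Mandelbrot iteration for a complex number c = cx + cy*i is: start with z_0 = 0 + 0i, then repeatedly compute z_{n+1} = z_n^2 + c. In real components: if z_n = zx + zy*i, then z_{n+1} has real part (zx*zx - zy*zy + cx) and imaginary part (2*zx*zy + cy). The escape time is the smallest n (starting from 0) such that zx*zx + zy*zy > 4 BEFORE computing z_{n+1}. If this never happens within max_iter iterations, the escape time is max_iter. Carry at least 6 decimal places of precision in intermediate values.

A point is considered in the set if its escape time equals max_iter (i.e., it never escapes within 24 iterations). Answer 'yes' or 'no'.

z_0 = 0 + 0i, c = -0.3530 + -1.4250i
Iter 1: z = -0.3530 + -1.4250i, |z|^2 = 2.1552
Iter 2: z = -2.2590 + -0.4190i, |z|^2 = 5.2787
Escaped at iteration 2

Answer: no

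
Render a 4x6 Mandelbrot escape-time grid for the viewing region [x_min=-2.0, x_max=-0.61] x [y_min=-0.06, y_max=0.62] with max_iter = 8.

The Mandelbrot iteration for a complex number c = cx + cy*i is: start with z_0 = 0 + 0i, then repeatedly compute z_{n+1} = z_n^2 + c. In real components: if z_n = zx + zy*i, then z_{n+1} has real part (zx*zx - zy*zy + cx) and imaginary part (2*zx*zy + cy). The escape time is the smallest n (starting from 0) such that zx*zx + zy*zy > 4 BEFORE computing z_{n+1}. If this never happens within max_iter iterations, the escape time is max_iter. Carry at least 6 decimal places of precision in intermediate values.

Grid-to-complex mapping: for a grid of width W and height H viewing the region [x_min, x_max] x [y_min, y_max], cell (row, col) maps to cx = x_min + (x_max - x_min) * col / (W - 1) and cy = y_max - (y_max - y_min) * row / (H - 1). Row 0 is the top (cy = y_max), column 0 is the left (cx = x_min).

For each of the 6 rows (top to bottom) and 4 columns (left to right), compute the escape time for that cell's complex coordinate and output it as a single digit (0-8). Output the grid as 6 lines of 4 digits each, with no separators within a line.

(row=0, col=0): c = -2.0000 + 0.6200i → escape time 1
(row=0, col=1): c = -1.5367 + 0.6200i → escape time 3
(row=0, col=2): c = -1.0733 + 0.6200i → escape time 4
(row=0, col=3): c = -0.6100 + 0.6200i → escape time 8
(row=1, col=0): c = -2.0000 + 0.4840i → escape time 1
(row=1, col=1): c = -1.5367 + 0.4840i → escape time 3
(row=1, col=2): c = -1.0733 + 0.4840i → escape time 5
(row=1, col=3): c = -0.6100 + 0.4840i → escape time 8
(row=2, col=0): c = -2.0000 + 0.3480i → escape time 1
(row=2, col=1): c = -1.5367 + 0.3480i → escape time 4
(row=2, col=2): c = -1.0733 + 0.3480i → escape time 8
(row=2, col=3): c = -0.6100 + 0.3480i → escape time 8
(row=3, col=0): c = -2.0000 + 0.2120i → escape time 1
(row=3, col=1): c = -1.5367 + 0.2120i → escape time 5
(row=3, col=2): c = -1.0733 + 0.2120i → escape time 8
(row=3, col=3): c = -0.6100 + 0.2120i → escape time 8
(row=4, col=0): c = -2.0000 + 0.0760i → escape time 1
(row=4, col=1): c = -1.5367 + 0.0760i → escape time 7
(row=4, col=2): c = -1.0733 + 0.0760i → escape time 8
(row=4, col=3): c = -0.6100 + 0.0760i → escape time 8
(row=5, col=0): c = -2.0000 + -0.0600i → escape time 1
(row=5, col=1): c = -1.5367 + -0.0600i → escape time 7
(row=5, col=2): c = -1.0733 + -0.0600i → escape time 8
(row=5, col=3): c = -0.6100 + -0.0600i → escape time 8

Answer: 1348
1358
1488
1588
1788
1788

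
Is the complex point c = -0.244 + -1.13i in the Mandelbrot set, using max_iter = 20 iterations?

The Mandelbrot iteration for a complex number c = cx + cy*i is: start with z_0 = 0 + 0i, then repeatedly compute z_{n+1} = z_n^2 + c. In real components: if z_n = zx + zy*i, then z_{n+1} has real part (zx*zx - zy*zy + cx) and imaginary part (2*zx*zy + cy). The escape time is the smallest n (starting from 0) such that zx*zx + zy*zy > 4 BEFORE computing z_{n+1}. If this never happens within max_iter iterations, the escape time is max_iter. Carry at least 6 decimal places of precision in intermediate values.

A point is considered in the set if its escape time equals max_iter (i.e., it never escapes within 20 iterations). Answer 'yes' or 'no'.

z_0 = 0 + 0i, c = -0.2440 + -1.1300i
Iter 1: z = -0.2440 + -1.1300i, |z|^2 = 1.3364
Iter 2: z = -1.4614 + -0.5786i, |z|^2 = 2.4703
Iter 3: z = 1.5569 + 0.5610i, |z|^2 = 2.7385
Iter 4: z = 1.8651 + 0.6167i, |z|^2 = 3.8589
Iter 5: z = 2.8543 + 1.1704i, |z|^2 = 9.5168
Escaped at iteration 5

Answer: no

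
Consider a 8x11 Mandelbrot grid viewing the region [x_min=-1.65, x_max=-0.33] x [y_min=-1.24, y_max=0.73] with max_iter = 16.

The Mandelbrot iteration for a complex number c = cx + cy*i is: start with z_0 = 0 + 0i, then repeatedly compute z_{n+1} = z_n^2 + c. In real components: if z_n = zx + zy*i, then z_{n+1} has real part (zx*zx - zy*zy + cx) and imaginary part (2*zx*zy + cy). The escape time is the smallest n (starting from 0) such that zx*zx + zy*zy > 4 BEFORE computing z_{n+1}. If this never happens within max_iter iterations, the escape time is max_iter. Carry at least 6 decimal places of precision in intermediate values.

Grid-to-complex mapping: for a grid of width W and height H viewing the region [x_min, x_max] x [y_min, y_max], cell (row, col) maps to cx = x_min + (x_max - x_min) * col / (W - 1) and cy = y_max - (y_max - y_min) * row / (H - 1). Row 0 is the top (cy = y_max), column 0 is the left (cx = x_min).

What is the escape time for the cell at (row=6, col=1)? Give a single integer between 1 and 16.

Answer: 3

Derivation:
z_0 = 0 + 0i, c = -1.4614 + -0.4520i
Iter 1: z = -1.4614 + -0.4520i, |z|^2 = 2.3401
Iter 2: z = 0.4700 + 0.8691i, |z|^2 = 0.9763
Iter 3: z = -1.9959 + 0.3651i, |z|^2 = 4.1168
Escaped at iteration 3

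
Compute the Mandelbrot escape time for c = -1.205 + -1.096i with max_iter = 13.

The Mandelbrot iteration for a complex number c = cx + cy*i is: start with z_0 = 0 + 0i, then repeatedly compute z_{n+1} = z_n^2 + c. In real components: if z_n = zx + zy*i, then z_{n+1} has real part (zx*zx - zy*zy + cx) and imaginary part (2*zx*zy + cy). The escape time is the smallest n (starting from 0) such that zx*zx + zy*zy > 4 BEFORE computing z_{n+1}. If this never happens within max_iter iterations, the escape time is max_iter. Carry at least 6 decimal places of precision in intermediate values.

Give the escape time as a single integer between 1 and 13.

z_0 = 0 + 0i, c = -1.2050 + -1.0960i
Iter 1: z = -1.2050 + -1.0960i, |z|^2 = 2.6532
Iter 2: z = -0.9542 + 1.5454i, |z|^2 = 3.2986
Iter 3: z = -2.6827 + -4.0451i, |z|^2 = 23.5598
Escaped at iteration 3

Answer: 3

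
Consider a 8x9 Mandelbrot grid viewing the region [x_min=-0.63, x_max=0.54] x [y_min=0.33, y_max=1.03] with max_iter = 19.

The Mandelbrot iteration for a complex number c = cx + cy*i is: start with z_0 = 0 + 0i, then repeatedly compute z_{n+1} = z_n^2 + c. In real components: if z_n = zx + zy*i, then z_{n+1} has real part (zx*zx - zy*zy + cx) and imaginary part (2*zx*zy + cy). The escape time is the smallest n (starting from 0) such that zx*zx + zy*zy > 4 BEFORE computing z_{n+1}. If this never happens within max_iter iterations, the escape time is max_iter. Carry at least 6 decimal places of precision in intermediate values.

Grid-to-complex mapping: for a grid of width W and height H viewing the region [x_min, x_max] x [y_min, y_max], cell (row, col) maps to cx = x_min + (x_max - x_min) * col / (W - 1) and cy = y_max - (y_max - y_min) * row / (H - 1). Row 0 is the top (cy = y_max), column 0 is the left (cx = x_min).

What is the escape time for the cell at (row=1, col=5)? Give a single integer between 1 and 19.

z_0 = 0 + 0i, c = 0.2057 + 0.9425i
Iter 1: z = 0.2057 + 0.9425i, |z|^2 = 0.9306
Iter 2: z = -0.6403 + 1.3303i, |z|^2 = 2.1796
Iter 3: z = -1.1540 + -0.7610i, |z|^2 = 1.9107
Iter 4: z = 0.9582 + 2.6988i, |z|^2 = 8.2016
Escaped at iteration 4

Answer: 4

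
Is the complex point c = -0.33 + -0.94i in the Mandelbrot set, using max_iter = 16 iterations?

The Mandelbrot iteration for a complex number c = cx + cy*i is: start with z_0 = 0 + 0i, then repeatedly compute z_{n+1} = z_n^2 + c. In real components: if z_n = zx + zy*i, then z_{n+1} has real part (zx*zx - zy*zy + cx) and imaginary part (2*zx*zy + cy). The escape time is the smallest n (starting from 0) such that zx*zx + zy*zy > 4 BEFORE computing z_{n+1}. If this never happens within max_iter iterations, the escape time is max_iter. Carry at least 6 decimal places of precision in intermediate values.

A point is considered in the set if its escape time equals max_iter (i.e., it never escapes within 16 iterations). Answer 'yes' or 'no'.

Answer: no

Derivation:
z_0 = 0 + 0i, c = -0.3300 + -0.9400i
Iter 1: z = -0.3300 + -0.9400i, |z|^2 = 0.9925
Iter 2: z = -1.1047 + -0.3196i, |z|^2 = 1.3225
Iter 3: z = 0.7882 + -0.2339i, |z|^2 = 0.6760
Iter 4: z = 0.2366 + -1.3087i, |z|^2 = 1.7686
Iter 5: z = -1.9867 + -1.5592i, |z|^2 = 6.3782
Escaped at iteration 5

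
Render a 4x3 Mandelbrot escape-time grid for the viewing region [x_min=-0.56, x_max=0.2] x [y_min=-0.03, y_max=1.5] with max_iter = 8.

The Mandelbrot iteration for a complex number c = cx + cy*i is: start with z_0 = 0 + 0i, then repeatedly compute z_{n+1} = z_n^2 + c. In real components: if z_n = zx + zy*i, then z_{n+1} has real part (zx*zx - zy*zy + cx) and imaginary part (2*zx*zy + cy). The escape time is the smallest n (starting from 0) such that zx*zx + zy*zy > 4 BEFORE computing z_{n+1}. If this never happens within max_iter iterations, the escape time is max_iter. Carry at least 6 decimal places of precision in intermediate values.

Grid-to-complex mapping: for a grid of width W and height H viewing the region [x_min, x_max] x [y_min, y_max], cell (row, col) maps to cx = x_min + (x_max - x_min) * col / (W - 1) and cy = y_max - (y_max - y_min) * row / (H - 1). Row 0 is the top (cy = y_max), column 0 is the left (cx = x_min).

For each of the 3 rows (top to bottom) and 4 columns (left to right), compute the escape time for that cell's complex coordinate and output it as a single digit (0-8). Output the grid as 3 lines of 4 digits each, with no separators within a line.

(row=0, col=0): c = -0.5600 + 1.5000i → escape time 2
(row=0, col=1): c = -0.3067 + 1.5000i → escape time 2
(row=0, col=2): c = -0.0533 + 1.5000i → escape time 2
(row=0, col=3): c = 0.2000 + 1.5000i → escape time 2
(row=1, col=0): c = -0.5600 + 0.7350i → escape time 6
(row=1, col=1): c = -0.3067 + 0.7350i → escape time 8
(row=1, col=2): c = -0.0533 + 0.7350i → escape time 8
(row=1, col=3): c = 0.2000 + 0.7350i → escape time 6
(row=2, col=0): c = -0.5600 + -0.0300i → escape time 8
(row=2, col=1): c = -0.3067 + -0.0300i → escape time 8
(row=2, col=2): c = -0.0533 + -0.0300i → escape time 8
(row=2, col=3): c = 0.2000 + -0.0300i → escape time 8

Answer: 2222
6886
8888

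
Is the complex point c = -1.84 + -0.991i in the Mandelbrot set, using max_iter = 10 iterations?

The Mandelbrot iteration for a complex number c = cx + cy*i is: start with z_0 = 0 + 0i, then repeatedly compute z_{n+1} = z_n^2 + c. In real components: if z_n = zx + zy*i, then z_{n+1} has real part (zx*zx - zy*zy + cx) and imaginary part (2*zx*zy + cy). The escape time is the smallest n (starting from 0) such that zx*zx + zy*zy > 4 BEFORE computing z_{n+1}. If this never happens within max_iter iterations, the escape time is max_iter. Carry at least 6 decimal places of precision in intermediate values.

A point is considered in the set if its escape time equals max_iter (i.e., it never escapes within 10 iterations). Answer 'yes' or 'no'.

z_0 = 0 + 0i, c = -1.8400 + -0.9910i
Iter 1: z = -1.8400 + -0.9910i, |z|^2 = 4.3677
Escaped at iteration 1

Answer: no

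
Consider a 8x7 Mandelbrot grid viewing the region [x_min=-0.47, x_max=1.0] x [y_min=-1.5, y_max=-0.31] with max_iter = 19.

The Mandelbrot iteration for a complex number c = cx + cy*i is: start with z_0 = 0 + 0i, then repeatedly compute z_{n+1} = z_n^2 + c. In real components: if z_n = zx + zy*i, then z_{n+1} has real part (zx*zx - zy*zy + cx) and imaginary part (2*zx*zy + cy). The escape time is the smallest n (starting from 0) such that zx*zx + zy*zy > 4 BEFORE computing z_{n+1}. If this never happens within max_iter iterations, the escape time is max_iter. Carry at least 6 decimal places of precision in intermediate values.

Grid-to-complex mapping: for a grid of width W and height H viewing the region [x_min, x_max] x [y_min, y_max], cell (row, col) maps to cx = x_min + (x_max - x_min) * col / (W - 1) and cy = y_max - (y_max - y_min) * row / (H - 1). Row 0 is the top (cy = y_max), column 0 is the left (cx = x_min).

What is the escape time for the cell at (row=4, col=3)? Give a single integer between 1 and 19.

z_0 = 0 + 0i, c = 0.1600 + -1.1033i
Iter 1: z = 0.1600 + -1.1033i, |z|^2 = 1.2429
Iter 2: z = -1.0317 + -1.4564i, |z|^2 = 3.1856
Iter 3: z = -0.8966 + 1.9019i, |z|^2 = 4.4212
Escaped at iteration 3

Answer: 3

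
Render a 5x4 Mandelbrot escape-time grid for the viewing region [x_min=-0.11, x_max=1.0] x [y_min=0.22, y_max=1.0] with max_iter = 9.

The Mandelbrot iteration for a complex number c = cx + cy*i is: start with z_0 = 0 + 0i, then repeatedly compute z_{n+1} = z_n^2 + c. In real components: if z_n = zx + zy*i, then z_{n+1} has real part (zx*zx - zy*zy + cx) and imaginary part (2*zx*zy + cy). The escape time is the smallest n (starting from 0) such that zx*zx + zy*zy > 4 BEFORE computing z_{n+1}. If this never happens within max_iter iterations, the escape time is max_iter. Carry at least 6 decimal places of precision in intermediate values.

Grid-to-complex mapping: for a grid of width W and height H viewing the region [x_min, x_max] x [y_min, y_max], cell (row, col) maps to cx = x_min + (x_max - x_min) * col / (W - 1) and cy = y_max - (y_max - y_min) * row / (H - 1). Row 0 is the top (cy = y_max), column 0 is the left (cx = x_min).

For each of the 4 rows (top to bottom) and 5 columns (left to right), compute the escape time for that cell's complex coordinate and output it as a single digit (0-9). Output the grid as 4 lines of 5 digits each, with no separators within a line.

Answer: 94322
96432
99632
99932

Derivation:
(row=0, col=0): c = -0.1100 + 1.0000i → escape time 9
(row=0, col=1): c = 0.1675 + 1.0000i → escape time 4
(row=0, col=2): c = 0.4450 + 1.0000i → escape time 3
(row=0, col=3): c = 0.7225 + 1.0000i → escape time 2
(row=0, col=4): c = 1.0000 + 1.0000i → escape time 2
(row=1, col=0): c = -0.1100 + 0.7400i → escape time 9
(row=1, col=1): c = 0.1675 + 0.7400i → escape time 6
(row=1, col=2): c = 0.4450 + 0.7400i → escape time 4
(row=1, col=3): c = 0.7225 + 0.7400i → escape time 3
(row=1, col=4): c = 1.0000 + 0.7400i → escape time 2
(row=2, col=0): c = -0.1100 + 0.4800i → escape time 9
(row=2, col=1): c = 0.1675 + 0.4800i → escape time 9
(row=2, col=2): c = 0.4450 + 0.4800i → escape time 6
(row=2, col=3): c = 0.7225 + 0.4800i → escape time 3
(row=2, col=4): c = 1.0000 + 0.4800i → escape time 2
(row=3, col=0): c = -0.1100 + 0.2200i → escape time 9
(row=3, col=1): c = 0.1675 + 0.2200i → escape time 9
(row=3, col=2): c = 0.4450 + 0.2200i → escape time 9
(row=3, col=3): c = 0.7225 + 0.2200i → escape time 3
(row=3, col=4): c = 1.0000 + 0.2200i → escape time 2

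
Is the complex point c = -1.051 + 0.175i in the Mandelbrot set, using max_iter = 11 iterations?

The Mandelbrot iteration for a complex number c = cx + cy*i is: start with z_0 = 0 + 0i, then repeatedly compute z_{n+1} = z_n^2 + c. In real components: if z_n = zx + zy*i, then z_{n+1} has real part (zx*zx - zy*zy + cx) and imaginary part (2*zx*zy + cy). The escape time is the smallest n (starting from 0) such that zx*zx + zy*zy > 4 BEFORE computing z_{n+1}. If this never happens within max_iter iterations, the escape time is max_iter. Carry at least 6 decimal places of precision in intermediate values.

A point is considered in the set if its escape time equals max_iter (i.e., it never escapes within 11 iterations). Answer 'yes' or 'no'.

z_0 = 0 + 0i, c = -1.0510 + 0.1750i
Iter 1: z = -1.0510 + 0.1750i, |z|^2 = 1.1352
Iter 2: z = 0.0230 + -0.1928i, |z|^2 = 0.0377
Iter 3: z = -1.0877 + 0.1661i, |z|^2 = 1.2106
Iter 4: z = 0.1044 + -0.1864i, |z|^2 = 0.0456
Iter 5: z = -1.0748 + 0.1361i, |z|^2 = 1.1738
Iter 6: z = 0.0858 + -0.1175i, |z|^2 = 0.0212
Iter 7: z = -1.0575 + 0.1548i, |z|^2 = 1.1422
Iter 8: z = 0.0432 + -0.1525i, |z|^2 = 0.0251
Iter 9: z = -1.0724 + 0.1618i, |z|^2 = 1.1762
Iter 10: z = 0.0728 + -0.1721i, |z|^2 = 0.0349
Did not escape in 11 iterations → in set

Answer: yes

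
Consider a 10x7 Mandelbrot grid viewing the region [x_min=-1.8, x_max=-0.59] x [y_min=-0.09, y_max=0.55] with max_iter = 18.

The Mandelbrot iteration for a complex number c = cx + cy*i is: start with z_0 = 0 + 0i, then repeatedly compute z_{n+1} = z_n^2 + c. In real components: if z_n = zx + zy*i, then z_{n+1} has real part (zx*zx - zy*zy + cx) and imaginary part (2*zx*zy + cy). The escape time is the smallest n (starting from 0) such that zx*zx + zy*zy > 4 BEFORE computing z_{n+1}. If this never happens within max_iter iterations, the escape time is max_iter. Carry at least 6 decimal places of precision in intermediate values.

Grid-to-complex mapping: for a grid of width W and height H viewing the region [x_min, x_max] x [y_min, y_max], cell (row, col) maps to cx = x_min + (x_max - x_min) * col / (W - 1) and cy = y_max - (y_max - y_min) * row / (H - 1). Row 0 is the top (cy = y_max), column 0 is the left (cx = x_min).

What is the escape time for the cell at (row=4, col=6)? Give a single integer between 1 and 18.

z_0 = 0 + 0i, c = -0.9933 + 0.1233i
Iter 1: z = -0.9933 + 0.1233i, |z|^2 = 1.0019
Iter 2: z = -0.0218 + -0.1217i, |z|^2 = 0.0153
Iter 3: z = -1.0077 + 0.1286i, |z|^2 = 1.0319
Iter 4: z = 0.0055 + -0.1359i, |z|^2 = 0.0185
Iter 5: z = -1.0118 + 0.1218i, |z|^2 = 1.0385
Iter 6: z = 0.0155 + -0.1232i, |z|^2 = 0.0154
Iter 7: z = -1.0083 + 0.1195i, |z|^2 = 1.0309
Iter 8: z = 0.0090 + -0.1177i, |z|^2 = 0.0139
Iter 9: z = -1.0071 + 0.1212i, |z|^2 = 1.0289
Iter 10: z = 0.0062 + -0.1208i, |z|^2 = 0.0146
Iter 11: z = -1.0079 + 0.1218i, |z|^2 = 1.0307
Iter 12: z = 0.0077 + -0.1223i, |z|^2 = 0.0150
Iter 13: z = -1.0082 + 0.1215i, |z|^2 = 1.0313
Iter 14: z = 0.0084 + -0.1216i, |z|^2 = 0.0149
Iter 15: z = -1.0080 + 0.1213i, |z|^2 = 1.0309
Iter 16: z = 0.0081 + -0.1212i, |z|^2 = 0.0148
Iter 17: z = -1.0080 + 0.1214i, |z|^2 = 1.0307

Answer: 18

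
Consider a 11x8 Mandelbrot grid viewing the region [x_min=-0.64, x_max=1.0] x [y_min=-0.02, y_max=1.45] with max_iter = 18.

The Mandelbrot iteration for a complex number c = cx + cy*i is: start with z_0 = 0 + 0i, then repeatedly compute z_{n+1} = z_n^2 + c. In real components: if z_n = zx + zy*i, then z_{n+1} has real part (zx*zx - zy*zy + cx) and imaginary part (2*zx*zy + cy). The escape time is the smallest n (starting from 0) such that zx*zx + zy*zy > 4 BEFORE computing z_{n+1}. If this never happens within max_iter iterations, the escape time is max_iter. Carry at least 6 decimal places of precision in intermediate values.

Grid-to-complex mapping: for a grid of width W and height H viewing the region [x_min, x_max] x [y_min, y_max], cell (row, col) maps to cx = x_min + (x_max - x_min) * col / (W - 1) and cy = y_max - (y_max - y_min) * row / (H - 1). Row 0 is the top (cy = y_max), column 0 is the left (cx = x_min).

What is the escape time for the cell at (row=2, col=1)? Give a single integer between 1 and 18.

z_0 = 0 + 0i, c = -0.4760 + 1.0300i
Iter 1: z = -0.4760 + 1.0300i, |z|^2 = 1.2875
Iter 2: z = -1.3103 + 0.0494i, |z|^2 = 1.7194
Iter 3: z = 1.2385 + 0.9004i, |z|^2 = 2.3447
Iter 4: z = 0.2471 + 3.2604i, |z|^2 = 10.6912
Escaped at iteration 4

Answer: 4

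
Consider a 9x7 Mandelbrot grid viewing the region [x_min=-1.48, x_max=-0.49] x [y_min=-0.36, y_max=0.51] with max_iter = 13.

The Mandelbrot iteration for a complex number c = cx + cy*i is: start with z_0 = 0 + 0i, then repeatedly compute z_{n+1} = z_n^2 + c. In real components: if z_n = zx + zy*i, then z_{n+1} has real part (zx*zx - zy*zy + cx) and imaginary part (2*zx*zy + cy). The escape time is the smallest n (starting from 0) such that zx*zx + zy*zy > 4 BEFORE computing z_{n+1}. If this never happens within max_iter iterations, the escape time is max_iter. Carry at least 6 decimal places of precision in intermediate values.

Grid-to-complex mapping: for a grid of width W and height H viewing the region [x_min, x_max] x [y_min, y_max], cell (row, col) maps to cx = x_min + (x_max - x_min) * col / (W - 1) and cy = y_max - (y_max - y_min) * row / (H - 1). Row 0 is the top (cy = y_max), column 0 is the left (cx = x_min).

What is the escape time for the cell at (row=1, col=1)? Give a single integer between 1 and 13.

z_0 = 0 + 0i, c = -1.3562 + 0.3650i
Iter 1: z = -1.3562 + 0.3650i, |z|^2 = 1.9726
Iter 2: z = 0.3499 + -0.6251i, |z|^2 = 0.5132
Iter 3: z = -1.6245 + -0.0725i, |z|^2 = 2.6442
Iter 4: z = 1.2775 + 0.6004i, |z|^2 = 1.9925
Iter 5: z = -0.0848 + 1.8991i, |z|^2 = 3.6139
Iter 6: z = -4.9557 + 0.0428i, |z|^2 = 24.5610
Escaped at iteration 6

Answer: 6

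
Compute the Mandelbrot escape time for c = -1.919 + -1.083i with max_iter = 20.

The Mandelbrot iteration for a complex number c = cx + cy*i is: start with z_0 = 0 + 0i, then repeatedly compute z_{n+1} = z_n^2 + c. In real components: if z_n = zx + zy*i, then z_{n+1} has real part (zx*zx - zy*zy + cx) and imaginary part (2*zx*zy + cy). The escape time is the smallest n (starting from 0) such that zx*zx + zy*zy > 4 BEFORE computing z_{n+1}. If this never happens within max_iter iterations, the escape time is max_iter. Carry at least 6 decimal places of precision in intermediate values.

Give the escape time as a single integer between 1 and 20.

Answer: 1

Derivation:
z_0 = 0 + 0i, c = -1.9190 + -1.0830i
Iter 1: z = -1.9190 + -1.0830i, |z|^2 = 4.8555
Escaped at iteration 1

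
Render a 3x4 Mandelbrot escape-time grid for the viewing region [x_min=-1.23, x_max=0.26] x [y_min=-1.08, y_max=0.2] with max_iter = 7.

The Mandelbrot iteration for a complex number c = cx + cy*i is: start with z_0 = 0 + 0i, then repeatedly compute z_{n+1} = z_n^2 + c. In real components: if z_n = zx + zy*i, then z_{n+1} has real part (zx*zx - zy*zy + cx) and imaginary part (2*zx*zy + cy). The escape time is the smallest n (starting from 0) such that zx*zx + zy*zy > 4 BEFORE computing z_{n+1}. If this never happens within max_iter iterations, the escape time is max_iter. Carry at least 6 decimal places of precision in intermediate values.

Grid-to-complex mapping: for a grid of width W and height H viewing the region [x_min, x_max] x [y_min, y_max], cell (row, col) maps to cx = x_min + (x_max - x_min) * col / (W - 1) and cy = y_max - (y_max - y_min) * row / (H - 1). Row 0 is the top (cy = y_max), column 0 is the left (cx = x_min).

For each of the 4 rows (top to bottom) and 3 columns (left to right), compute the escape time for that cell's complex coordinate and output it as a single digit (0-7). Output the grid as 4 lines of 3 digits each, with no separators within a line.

(row=0, col=0): c = -1.2300 + 0.2000i → escape time 7
(row=0, col=1): c = -0.4850 + 0.2000i → escape time 7
(row=0, col=2): c = 0.2600 + 0.2000i → escape time 7
(row=1, col=0): c = -1.2300 + -0.2267i → escape time 7
(row=1, col=1): c = -0.4850 + -0.2267i → escape time 7
(row=1, col=2): c = 0.2600 + -0.2267i → escape time 7
(row=2, col=0): c = -1.2300 + -0.6533i → escape time 3
(row=2, col=1): c = -0.4850 + -0.6533i → escape time 7
(row=2, col=2): c = 0.2600 + -0.6533i → escape time 7
(row=3, col=0): c = -1.2300 + -1.0800i → escape time 3
(row=3, col=1): c = -0.4850 + -1.0800i → escape time 4
(row=3, col=2): c = 0.2600 + -1.0800i → escape time 3

Answer: 777
777
377
343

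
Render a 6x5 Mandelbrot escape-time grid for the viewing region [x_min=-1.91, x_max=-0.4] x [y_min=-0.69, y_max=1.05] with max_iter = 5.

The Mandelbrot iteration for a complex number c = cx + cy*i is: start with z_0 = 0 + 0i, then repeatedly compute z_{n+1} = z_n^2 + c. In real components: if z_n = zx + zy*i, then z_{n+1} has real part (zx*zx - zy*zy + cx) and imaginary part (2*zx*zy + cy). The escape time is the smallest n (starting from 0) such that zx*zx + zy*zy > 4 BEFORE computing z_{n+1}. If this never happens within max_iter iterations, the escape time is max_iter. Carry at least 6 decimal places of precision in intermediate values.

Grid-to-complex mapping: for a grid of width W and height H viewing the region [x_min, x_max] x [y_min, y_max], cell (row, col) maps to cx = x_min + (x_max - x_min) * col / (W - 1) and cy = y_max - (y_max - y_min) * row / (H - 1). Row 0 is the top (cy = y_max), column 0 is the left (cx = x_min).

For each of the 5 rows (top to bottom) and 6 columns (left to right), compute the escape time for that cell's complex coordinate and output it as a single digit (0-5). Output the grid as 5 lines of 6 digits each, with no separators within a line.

(row=0, col=0): c = -1.9100 + 1.0500i → escape time 1
(row=0, col=1): c = -1.6080 + 1.0500i → escape time 2
(row=0, col=2): c = -1.3060 + 1.0500i → escape time 3
(row=0, col=3): c = -1.0040 + 1.0500i → escape time 3
(row=0, col=4): c = -0.7020 + 1.0500i → escape time 3
(row=0, col=5): c = -0.4000 + 1.0500i → escape time 4
(row=1, col=0): c = -1.9100 + 0.6150i → escape time 1
(row=1, col=1): c = -1.6080 + 0.6150i → escape time 3
(row=1, col=2): c = -1.3060 + 0.6150i → escape time 3
(row=1, col=3): c = -1.0040 + 0.6150i → escape time 4
(row=1, col=4): c = -0.7020 + 0.6150i → escape time 5
(row=1, col=5): c = -0.4000 + 0.6150i → escape time 5
(row=2, col=0): c = -1.9100 + 0.1800i → escape time 4
(row=2, col=1): c = -1.6080 + 0.1800i → escape time 5
(row=2, col=2): c = -1.3060 + 0.1800i → escape time 5
(row=2, col=3): c = -1.0040 + 0.1800i → escape time 5
(row=2, col=4): c = -0.7020 + 0.1800i → escape time 5
(row=2, col=5): c = -0.4000 + 0.1800i → escape time 5
(row=3, col=0): c = -1.9100 + -0.2550i → escape time 3
(row=3, col=1): c = -1.6080 + -0.2550i → escape time 4
(row=3, col=2): c = -1.3060 + -0.2550i → escape time 5
(row=3, col=3): c = -1.0040 + -0.2550i → escape time 5
(row=3, col=4): c = -0.7020 + -0.2550i → escape time 5
(row=3, col=5): c = -0.4000 + -0.2550i → escape time 5
(row=4, col=0): c = -1.9100 + -0.6900i → escape time 1
(row=4, col=1): c = -1.6080 + -0.6900i → escape time 3
(row=4, col=2): c = -1.3060 + -0.6900i → escape time 3
(row=4, col=3): c = -1.0040 + -0.6900i → escape time 4
(row=4, col=4): c = -0.7020 + -0.6900i → escape time 5
(row=4, col=5): c = -0.4000 + -0.6900i → escape time 5

Answer: 123334
133455
455555
345555
133455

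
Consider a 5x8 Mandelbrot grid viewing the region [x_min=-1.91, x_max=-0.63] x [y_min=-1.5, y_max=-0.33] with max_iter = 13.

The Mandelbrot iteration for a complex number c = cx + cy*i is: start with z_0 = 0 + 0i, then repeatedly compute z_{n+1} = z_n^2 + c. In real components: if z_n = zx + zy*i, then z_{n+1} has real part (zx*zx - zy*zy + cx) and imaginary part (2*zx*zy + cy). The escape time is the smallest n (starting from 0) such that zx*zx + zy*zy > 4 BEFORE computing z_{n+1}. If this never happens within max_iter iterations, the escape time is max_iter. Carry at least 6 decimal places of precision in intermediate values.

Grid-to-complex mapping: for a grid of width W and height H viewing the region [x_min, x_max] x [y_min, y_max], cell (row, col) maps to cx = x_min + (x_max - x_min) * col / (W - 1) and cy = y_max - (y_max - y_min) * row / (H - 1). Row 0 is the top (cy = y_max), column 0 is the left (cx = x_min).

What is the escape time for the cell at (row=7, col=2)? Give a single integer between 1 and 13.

z_0 = 0 + 0i, c = -1.2700 + -1.5000i
Iter 1: z = -1.2700 + -1.5000i, |z|^2 = 3.8629
Iter 2: z = -1.9071 + 2.3100i, |z|^2 = 8.9731
Escaped at iteration 2

Answer: 2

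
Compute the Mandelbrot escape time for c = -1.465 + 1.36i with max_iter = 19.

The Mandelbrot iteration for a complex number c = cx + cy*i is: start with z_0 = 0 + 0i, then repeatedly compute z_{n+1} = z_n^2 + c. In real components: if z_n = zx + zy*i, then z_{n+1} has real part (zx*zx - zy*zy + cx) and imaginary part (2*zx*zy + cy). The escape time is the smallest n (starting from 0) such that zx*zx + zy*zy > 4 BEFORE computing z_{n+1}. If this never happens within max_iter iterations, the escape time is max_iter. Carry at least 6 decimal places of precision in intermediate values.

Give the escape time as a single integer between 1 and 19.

z_0 = 0 + 0i, c = -1.4650 + 1.3600i
Iter 1: z = -1.4650 + 1.3600i, |z|^2 = 3.9958
Iter 2: z = -1.1684 + -2.6248i, |z|^2 = 8.2547
Escaped at iteration 2

Answer: 2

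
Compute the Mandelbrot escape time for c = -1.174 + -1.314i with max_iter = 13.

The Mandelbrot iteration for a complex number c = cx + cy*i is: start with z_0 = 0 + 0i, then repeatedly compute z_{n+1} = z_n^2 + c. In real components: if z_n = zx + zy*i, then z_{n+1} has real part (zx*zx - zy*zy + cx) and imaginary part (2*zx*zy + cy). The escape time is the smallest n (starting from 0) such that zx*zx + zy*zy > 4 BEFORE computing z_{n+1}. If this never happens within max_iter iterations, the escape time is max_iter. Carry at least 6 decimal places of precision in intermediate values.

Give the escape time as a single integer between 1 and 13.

Answer: 2

Derivation:
z_0 = 0 + 0i, c = -1.1740 + -1.3140i
Iter 1: z = -1.1740 + -1.3140i, |z|^2 = 3.1049
Iter 2: z = -1.5223 + 1.7713i, |z|^2 = 5.4549
Escaped at iteration 2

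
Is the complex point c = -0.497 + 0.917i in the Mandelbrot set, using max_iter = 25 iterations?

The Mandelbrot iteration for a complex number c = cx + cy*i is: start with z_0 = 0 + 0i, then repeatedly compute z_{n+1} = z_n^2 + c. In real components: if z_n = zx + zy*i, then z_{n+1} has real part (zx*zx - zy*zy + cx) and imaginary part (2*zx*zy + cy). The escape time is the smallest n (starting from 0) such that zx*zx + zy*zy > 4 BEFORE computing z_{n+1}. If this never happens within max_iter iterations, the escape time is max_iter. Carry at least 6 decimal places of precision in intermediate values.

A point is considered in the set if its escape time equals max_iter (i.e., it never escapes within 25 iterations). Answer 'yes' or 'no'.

z_0 = 0 + 0i, c = -0.4970 + 0.9170i
Iter 1: z = -0.4970 + 0.9170i, |z|^2 = 1.0879
Iter 2: z = -1.0909 + 0.0055i, |z|^2 = 1.1900
Iter 3: z = 0.6930 + 0.9050i, |z|^2 = 1.2993
Iter 4: z = -0.8358 + 2.1713i, |z|^2 = 5.4131
Escaped at iteration 4

Answer: no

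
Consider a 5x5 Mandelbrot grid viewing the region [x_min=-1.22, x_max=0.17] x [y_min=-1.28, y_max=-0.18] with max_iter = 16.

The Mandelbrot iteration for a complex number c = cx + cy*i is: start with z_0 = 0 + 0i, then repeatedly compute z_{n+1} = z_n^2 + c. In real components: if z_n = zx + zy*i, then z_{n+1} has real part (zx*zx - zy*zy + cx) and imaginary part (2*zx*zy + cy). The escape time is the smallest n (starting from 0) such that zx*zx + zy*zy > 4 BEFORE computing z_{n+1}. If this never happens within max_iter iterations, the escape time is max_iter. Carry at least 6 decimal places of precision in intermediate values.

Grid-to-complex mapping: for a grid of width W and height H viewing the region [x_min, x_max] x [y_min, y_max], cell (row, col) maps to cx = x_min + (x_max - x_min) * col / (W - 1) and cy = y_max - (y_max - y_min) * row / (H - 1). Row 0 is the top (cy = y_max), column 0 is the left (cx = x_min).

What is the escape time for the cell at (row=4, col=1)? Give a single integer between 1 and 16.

Answer: 3

Derivation:
z_0 = 0 + 0i, c = -0.8725 + -1.2800i
Iter 1: z = -0.8725 + -1.2800i, |z|^2 = 2.3997
Iter 2: z = -1.7496 + 0.9536i, |z|^2 = 3.9706
Iter 3: z = 1.2794 + -4.6169i, |z|^2 = 22.9528
Escaped at iteration 3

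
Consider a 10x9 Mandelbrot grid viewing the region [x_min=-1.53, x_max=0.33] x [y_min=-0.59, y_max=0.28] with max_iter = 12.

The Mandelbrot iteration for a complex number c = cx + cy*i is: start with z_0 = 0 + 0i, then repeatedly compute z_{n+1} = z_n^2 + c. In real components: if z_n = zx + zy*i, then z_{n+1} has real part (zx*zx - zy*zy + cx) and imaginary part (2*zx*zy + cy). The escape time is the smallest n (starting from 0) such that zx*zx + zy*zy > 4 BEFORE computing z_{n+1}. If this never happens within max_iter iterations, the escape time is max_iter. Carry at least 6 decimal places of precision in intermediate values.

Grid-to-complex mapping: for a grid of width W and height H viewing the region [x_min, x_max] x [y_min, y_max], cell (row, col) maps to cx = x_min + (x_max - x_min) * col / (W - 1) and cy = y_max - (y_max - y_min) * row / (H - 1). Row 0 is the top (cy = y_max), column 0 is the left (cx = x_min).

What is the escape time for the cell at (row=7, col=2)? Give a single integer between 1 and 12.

z_0 = 0 + 0i, c = -1.1167 + -0.4812i
Iter 1: z = -1.1167 + -0.4812i, |z|^2 = 1.4785
Iter 2: z = -0.1013 + 0.5935i, |z|^2 = 0.3626
Iter 3: z = -1.4587 + -0.6015i, |z|^2 = 2.4896
Iter 4: z = 0.6493 + 1.2736i, |z|^2 = 2.0437
Iter 5: z = -2.3173 + 1.1726i, |z|^2 = 6.7448
Escaped at iteration 5

Answer: 5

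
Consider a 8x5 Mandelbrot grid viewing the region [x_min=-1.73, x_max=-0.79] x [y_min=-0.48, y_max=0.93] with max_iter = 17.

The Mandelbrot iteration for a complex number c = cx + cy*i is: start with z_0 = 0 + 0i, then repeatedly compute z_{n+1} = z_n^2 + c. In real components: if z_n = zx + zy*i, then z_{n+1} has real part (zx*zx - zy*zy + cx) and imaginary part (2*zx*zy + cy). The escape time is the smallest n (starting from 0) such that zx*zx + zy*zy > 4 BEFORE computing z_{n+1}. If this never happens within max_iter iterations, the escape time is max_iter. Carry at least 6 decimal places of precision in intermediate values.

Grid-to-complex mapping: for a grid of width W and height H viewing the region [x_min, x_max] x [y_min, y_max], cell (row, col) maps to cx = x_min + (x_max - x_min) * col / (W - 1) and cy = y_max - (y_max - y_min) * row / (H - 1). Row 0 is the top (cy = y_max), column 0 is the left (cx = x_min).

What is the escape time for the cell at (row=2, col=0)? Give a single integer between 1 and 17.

z_0 = 0 + 0i, c = -1.7300 + 0.2250i
Iter 1: z = -1.7300 + 0.2250i, |z|^2 = 3.0435
Iter 2: z = 1.2123 + -0.5535i, |z|^2 = 1.7760
Iter 3: z = -0.5668 + -1.1170i, |z|^2 = 1.5689
Iter 4: z = -2.6565 + 1.4911i, |z|^2 = 9.2802
Escaped at iteration 4

Answer: 4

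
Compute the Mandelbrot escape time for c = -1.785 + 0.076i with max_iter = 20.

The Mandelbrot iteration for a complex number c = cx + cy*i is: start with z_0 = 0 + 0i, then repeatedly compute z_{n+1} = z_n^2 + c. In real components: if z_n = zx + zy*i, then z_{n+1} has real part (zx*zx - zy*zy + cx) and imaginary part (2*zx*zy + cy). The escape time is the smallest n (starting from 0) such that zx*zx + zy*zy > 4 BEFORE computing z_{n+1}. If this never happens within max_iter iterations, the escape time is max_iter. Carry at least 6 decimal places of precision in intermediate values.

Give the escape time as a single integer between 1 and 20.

Answer: 5

Derivation:
z_0 = 0 + 0i, c = -1.7850 + 0.0760i
Iter 1: z = -1.7850 + 0.0760i, |z|^2 = 3.1920
Iter 2: z = 1.3954 + -0.1953i, |z|^2 = 1.9854
Iter 3: z = 0.1241 + -0.4691i, |z|^2 = 0.2355
Iter 4: z = -1.9897 + -0.0405i, |z|^2 = 3.9604
Iter 5: z = 2.1721 + 0.2370i, |z|^2 = 4.7743
Escaped at iteration 5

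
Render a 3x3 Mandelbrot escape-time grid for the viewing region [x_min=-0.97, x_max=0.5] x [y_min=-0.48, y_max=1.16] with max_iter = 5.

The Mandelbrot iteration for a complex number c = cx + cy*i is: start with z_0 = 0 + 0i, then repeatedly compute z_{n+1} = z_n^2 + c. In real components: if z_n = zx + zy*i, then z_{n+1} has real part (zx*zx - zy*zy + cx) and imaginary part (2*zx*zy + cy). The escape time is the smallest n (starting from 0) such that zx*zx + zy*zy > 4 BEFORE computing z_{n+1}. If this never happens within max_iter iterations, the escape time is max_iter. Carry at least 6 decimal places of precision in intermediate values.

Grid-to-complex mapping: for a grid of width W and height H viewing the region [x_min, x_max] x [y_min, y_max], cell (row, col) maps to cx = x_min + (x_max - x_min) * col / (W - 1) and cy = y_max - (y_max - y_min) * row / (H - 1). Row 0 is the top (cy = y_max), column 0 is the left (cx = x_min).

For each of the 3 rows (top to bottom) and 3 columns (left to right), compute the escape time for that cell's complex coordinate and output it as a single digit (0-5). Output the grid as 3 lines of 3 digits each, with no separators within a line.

(row=0, col=0): c = -0.9700 + 1.1600i → escape time 3
(row=0, col=1): c = -0.2350 + 1.1600i → escape time 4
(row=0, col=2): c = 0.5000 + 1.1600i → escape time 2
(row=1, col=0): c = -0.9700 + 0.3400i → escape time 5
(row=1, col=1): c = -0.2350 + 0.3400i → escape time 5
(row=1, col=2): c = 0.5000 + 0.3400i → escape time 5
(row=2, col=0): c = -0.9700 + -0.4800i → escape time 5
(row=2, col=1): c = -0.2350 + -0.4800i → escape time 5
(row=2, col=2): c = 0.5000 + -0.4800i → escape time 5

Answer: 342
555
555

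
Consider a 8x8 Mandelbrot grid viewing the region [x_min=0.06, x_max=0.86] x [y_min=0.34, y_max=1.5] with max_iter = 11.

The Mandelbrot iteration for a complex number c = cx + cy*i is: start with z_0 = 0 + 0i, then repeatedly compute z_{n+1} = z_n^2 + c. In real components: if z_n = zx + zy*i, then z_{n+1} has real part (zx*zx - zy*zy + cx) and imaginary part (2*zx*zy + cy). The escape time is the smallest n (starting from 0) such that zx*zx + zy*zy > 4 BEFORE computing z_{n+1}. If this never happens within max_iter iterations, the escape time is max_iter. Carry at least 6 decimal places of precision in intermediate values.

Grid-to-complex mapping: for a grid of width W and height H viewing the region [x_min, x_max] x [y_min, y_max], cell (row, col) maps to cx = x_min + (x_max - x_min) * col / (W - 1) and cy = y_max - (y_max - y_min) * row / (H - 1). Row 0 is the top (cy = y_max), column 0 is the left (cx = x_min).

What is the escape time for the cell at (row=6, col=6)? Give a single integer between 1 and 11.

Answer: 3

Derivation:
z_0 = 0 + 0i, c = 0.7457 + 0.5057i
Iter 1: z = 0.7457 + 0.5057i, |z|^2 = 0.8118
Iter 2: z = 1.0461 + 1.2600i, |z|^2 = 2.6817
Iter 3: z = 0.2525 + 3.1417i, |z|^2 = 9.9339
Escaped at iteration 3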